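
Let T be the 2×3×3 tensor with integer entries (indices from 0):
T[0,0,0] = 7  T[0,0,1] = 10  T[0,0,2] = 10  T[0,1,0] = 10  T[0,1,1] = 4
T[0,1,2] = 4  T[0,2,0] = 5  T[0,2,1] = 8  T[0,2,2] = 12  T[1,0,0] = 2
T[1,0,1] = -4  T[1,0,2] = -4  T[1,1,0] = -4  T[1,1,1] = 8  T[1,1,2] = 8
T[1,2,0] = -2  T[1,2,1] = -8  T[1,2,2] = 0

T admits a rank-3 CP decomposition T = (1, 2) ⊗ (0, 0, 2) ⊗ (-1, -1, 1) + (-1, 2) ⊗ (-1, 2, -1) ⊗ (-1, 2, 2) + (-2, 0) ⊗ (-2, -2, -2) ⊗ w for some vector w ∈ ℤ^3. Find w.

Subtract the known terms from T to get the rank-1 residual R = (-2, 0) ⊗ (-2, -2, -2) ⊗ w, so R[i,j,k] = a[i]·b[j]·w[k]. Pick indices with nonzero a[0]·b[0] = (-2)·(-2) = 4. Only the fibre through (0,0,·) is needed: R[0,0,:] = T[0,0,:] − Σₗ aₗ[0]bₗ[0]cₗ = [7, 10, 10] − (1)·(0)·(-1, -1, 1) − (-1)·(-1)·(-1, 2, 2) = [8, 8, 8]. Then w[k] = R[0,0,k] / 4 for each k, giving w = [8, 8, 8] / 4 = (2, 2, 2).

w = (2, 2, 2)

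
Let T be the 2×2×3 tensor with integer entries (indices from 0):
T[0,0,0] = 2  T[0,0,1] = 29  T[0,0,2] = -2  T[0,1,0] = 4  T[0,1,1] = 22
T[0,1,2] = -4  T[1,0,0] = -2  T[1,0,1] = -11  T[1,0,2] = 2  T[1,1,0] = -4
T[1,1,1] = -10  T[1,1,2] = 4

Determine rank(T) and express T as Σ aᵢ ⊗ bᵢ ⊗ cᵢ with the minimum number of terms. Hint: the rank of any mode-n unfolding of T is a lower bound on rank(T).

Lower bound: the mode-1 unfolding of T (rows indexed by i, columns by (j,k) = (0,0), (0,1), (0,2), (1,0), (1,1), (1,2)) is [[2, 29, -2, 4, 22, -4], [-2, -11, 2, -4, -10, 4]].
There the 2×2 minor on rows i ∈ {0, 1}, columns (j,k) ∈ {(0,0), (0,1)} is det [[2, 29], [-2, -11]] = 36 ≠ 0, so this unfolding has rank ≥ 2; CP rank is at least every unfolding rank, so rank(T) ≥ 2. (Unfolding ranks only ever bound the CP rank from below — rank(T) can be strictly larger than all of them — so the matching upper bound has to come from an explicit 2-term decomposition.)
Upper bound — finding two terms. Write S_k = T[:,:,k] for the frontal slices: S₀ = [[2, 4], [-2, -4]], S₁ = [[29, 22], [-11, -10]], S₂ = [[-2, -4], [2, 4]].
If T = a₁ ⊗ b₁ ⊗ c₁ + a₂ ⊗ b₂ ⊗ c₂ then each S_k = c₁[k]·a₁b₁ᵀ + c₂[k]·a₂b₂ᵀ. S₀ and S₁ are linearly independent, so a₁b₁ᵀ and a₂b₂ᵀ must span the same plane of matrices: they are the rank-1 matrices of the form x·S₀ + y·S₁.
det(x·S₀ + y·S₁) is −48·xy − 48·y² = (-48)·(y)(x + y), vanishing at (x:y) = (1:0) and (1:-1).
M₁ = S₀ = [[2, 4], [-2, -4]] = 2·[1, -1][1, 2]ᵀ and M₂ = S₀ − S₁ = [[-27, -18], [9, 6]] = (-3)·[3, -1][3, 2]ᵀ, so take a₁ = [1, -1], b₁ = [1, 2], a₂ = [3, -1], b₂ = [3, 2].
Each slice is an integer combination of E₁ = a₁b₁ᵀ and E₂ = a₂b₂ᵀ: S₀ = 2·E₁, S₁ = 2·E₁ + 3·E₂, S₂ = −2·E₁; reading off coefficients, c₁ = [2, 2, -2] and c₂ = [0, 3, 0].
Hence T = [1, -1] ⊗ [1, 2] ⊗ [2, 2, -2] + [3, -1] ⊗ [3, 2] ⊗ [0, 3, 0], so rank(T) ≤ 2.
These bounds meet, so rank(T) = 2.

rank(T) = 2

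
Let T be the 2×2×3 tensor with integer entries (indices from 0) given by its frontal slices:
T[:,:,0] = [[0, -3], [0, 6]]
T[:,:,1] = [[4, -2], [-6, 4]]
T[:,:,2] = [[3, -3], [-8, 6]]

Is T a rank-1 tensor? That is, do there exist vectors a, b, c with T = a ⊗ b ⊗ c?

The mode-3 unfolding of T (rows indexed by k, columns by (i,j) = (0,0), (0,1), (1,0), (1,1)) is [[0, -3, 0, 6], [4, -2, -6, 4], [3, -3, -8, 6]].
There the 3×3 minor on rows k ∈ {0, 1, 2}, columns (i,j) ∈ {(0,0), (0,1), (1,0)} is det [[0, -3, 0], [4, -2, -6], [3, -3, -8]] = -42 ≠ 0, so this unfolding has rank ≥ 3; CP rank is at least every unfolding rank, so rank(T) ≥ 3.
In particular rank(T) ≥ 3 > 1, so T is not rank-1.

No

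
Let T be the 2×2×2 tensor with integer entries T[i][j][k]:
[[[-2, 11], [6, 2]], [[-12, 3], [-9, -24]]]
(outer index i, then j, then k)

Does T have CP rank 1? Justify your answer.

No

The mode-1 unfolding of T (rows indexed by i, columns by (j,k) = (0,0), (0,1), (1,0), (1,1)) is [[-2, 11, 6, 2], [-12, 3, -9, -24]].
There the 2×2 minor on rows i ∈ {0, 1}, columns (j,k) ∈ {(0,0), (0,1)} is det [[-2, 11], [-12, 3]] = 126 ≠ 0, so this unfolding has rank ≥ 2; CP rank is at least every unfolding rank, so rank(T) ≥ 2.
In particular rank(T) ≥ 2 > 1, so T is not rank-1.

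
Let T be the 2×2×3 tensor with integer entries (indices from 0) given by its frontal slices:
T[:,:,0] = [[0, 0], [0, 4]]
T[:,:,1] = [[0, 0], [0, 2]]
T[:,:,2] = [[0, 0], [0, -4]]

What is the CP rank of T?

Lower bound: T ≠ 0 (e.g. T[1,1,0] = 4), so rank(T) ≥ 1.
Upper bound: the mode-1 fibre T[:,1,0] = [0, 4] gives a = [0, 1] (primitive direction); the mode-2 fibre T[1,:,0] = [0, 4] gives b = [0, 1]; then c[k] = T[1,1,k] / (a[1]·b[1]) = [4, 2, -4] / 1 = [4, 2, -4].
Expanding [0, 1] (x) [0, 1] (x) [4, 2, -4] reproduces all 12 entries of T, so T = [0, 1] (x) [0, 1] (x) [4, 2, -4] and rank(T) ≤ 1.
These bounds meet, so rank(T) = 1.

1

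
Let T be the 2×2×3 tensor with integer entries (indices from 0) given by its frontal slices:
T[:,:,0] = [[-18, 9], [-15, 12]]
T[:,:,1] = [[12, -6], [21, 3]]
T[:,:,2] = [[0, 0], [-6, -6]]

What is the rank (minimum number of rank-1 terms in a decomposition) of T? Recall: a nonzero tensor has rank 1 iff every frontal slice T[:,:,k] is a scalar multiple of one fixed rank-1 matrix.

2

Lower bound: the mode-3 unfolding of T (rows indexed by k, columns by (i,j) = (0,0), (0,1), (1,0), (1,1)) is [[-18, 9, -15, 12], [12, -6, 21, 3], [0, 0, -6, -6]].
There the 2×2 minor on rows k ∈ {0, 1}, columns (i,j) ∈ {(0,0), (1,0)} is det [[-18, -15], [12, 21]] = -198 ≠ 0, so this unfolding has rank ≥ 2; CP rank is at least every unfolding rank, so rank(T) ≥ 2. (Flattening ranks never certify an upper bound on CP rank; for that we must actually write T with 2 rank-1 terms.)
Upper bound — finding two terms. Write S_k = T[:,:,k] for the frontal slices: S₀ = [[-18, 9], [-15, 12]], S₁ = [[12, -6], [21, 3]], S₂ = [[0, 0], [-6, -6]].
If T = a₁ ∘ b₁ ∘ c₁ + a₂ ∘ b₂ ∘ c₂ then each S_k = c₁[k]·a₁b₁ᵀ + c₂[k]·a₂b₂ᵀ. S₀ and S₁ are linearly independent, so a₁b₁ᵀ and a₂b₂ᵀ must span the same plane of matrices: they are the rank-1 matrices of the form x·S₀ + y·S₁.
det(x·S₀ + y·S₁) is −81·x² − 189·xy + 162·y² = (-27)·(x + 3·y)(3·x − 2·y), vanishing at (x:y) = (3:-1) and (2:3).
M₁ = 3·S₀ − S₁ = [[-66, 33], [-66, 33]] = (-33)·(1, 1)(2, -1)ᵀ and M₂ = 2·S₀ + 3·S₁ = [[0, 0], [33, 33]] = 33·(0, 1)(1, 1)ᵀ, so take a₁ = (1, 1), b₁ = (2, -1), a₂ = (0, 1), b₂ = (1, 1).
Each slice is an integer combination of E₁ = a₁b₁ᵀ and E₂ = a₂b₂ᵀ: S₀ = −9·E₁ + 3·E₂, S₁ = 6·E₁ + 9·E₂, S₂ = −6·E₂; reading off coefficients, c₁ = (-9, 6, 0) and c₂ = (3, 9, -6).
Hence T = (1, 1) ∘ (2, -1) ∘ (-9, 6, 0) + (0, 1) ∘ (1, 1) ∘ (3, 9, -6), so rank(T) ≤ 2.
These bounds meet, so rank(T) = 2.
Check entry T[1,0,1] = 21: (1)·(2)·(6) + (1)·(1)·(9) = 21.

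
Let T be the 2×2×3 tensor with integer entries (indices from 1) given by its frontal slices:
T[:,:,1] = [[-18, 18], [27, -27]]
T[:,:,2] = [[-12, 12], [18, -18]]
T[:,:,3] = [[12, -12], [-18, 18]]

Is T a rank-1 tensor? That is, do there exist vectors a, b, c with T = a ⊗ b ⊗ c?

Yes

If T = a ⊗ b ⊗ c then every fibre of T is a multiple of the corresponding factor, so read the factors off the fibres through the nonzero entry T[1,1,1] = -18.
The mode-1 fibre T[:,1,1] = [-18, 27] gives a = [2, -3] (primitive direction); the mode-2 fibre T[1,:,1] = [-18, 18] gives b = [1, -1]; then c[k] = T[1,1,k] / (a[1]·b[1]) = [-18, -12, 12] / 2 = [-9, -6, 6].
Expanding [2, -3] ⊗ [1, -1] ⊗ [-9, -6, 6] reproduces all 12 entries of T, so T = [2, -3] ⊗ [1, -1] ⊗ [-9, -6, 6] and rank(T) ≤ 1.
Equivalently every frontal slice T[:,:,k] is c[k] times the rank-1 matrix [2, -3] ⊗ [1, -1]. So T has rank 1 (it is nonzero).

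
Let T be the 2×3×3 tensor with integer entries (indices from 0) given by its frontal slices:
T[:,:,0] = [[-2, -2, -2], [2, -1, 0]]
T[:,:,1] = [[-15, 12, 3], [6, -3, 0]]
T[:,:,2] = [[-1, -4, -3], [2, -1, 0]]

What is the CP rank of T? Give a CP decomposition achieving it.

rank(T) = 2

Lower bound: the mode-2 unfolding of T (rows indexed by j, columns by (i,k) = (0,0), (0,1), (0,2), (1,0), (1,1), (1,2)) is [[-2, -15, -1, 2, 6, 2], [-2, 12, -4, -1, -3, -1], [-2, 3, -3, 0, 0, 0]].
There the 2×2 minor on rows j ∈ {0, 1}, columns (i,k) ∈ {(0,0), (0,1)} is det [[-2, -15], [-2, 12]] = -54 ≠ 0, so this unfolding has rank ≥ 2; CP rank is at least every unfolding rank, so rank(T) ≥ 2. (Unfolding ranks only ever bound the CP rank from below — rank(T) can be strictly larger than all of them — so the matching upper bound has to come from an explicit 2-term decomposition.)
Upper bound — finding two terms. Write S_k = T[:,:,k] for the frontal slices: S₀ = [[-2, -2, -2], [2, -1, 0]], S₁ = [[-15, 12, 3], [6, -3, 0]], S₂ = [[-1, -4, -3], [2, -1, 0]].
If T = a₁ ⊗ b₁ ⊗ c₁ + a₂ ⊗ b₂ ⊗ c₂ then each S_k = c₁[k]·a₁b₁ᵀ + c₂[k]·a₂b₂ᵀ. S₀ and S₁ are linearly independent, so a₁b₁ᵀ and a₂b₂ᵀ must span the same plane of matrices: they are the rank-1 matrices of the form x·S₀ + y·S₁.
The 2×2 minor of x·S₀ + y·S₁ on rows {0,1}, columns {0,1} is 6·x² + 9·xy − 27·y² = 3·(2·x − 3·y)(x + 3·y), vanishing at (x:y) = (3:2) and (3:-1).
M₁ = 3·S₀ + 2·S₁ = [[-36, 18, 0], [18, -9, 0]] = (-9)·[2, -1][2, -1, 0]ᵀ and M₂ = 3·S₀ − S₁ = [[9, -18, -9], [0, 0, 0]] = 9·[1, 0][1, -2, -1]ᵀ, so take a₁ = [2, -1], b₁ = [2, -1, 0], a₂ = [1, 0], b₂ = [1, -2, -1].
Each slice is an integer combination of E₁ = a₁b₁ᵀ and E₂ = a₂b₂ᵀ: S₀ = −E₁ + 2·E₂, S₁ = −3·E₁ − 3·E₂, S₂ = −E₁ + 3·E₂; reading off coefficients, c₁ = [-1, -3, -1] and c₂ = [2, -3, 3].
Hence T = [2, -1] ⊗ [2, -1, 0] ⊗ [-1, -3, -1] + [1, 0] ⊗ [1, -2, -1] ⊗ [2, -3, 3], so rank(T) ≤ 2.
These bounds meet, so rank(T) = 2.
Check entry T[1,2,2] = 0: (-1)·(0)·(-1) + (0)·(-1)·(3) = 0.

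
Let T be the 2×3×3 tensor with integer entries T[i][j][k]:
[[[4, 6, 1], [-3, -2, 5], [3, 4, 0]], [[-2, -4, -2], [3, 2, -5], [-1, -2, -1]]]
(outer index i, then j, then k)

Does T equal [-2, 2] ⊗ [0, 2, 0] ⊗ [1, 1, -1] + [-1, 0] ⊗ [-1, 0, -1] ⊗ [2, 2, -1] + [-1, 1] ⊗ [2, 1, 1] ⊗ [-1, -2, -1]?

Reconstruct entrywise from the claimed factors. For example, T[0,0,1] = 6 and Σₗ aₗ[0]bₗ[0]cₗ[1] = (-2)·(0)·(1) + (-1)·(-1)·(2) + (-1)·(2)·(-2) = 6; checking all 18 entries, every one matches. The claim holds.

Yes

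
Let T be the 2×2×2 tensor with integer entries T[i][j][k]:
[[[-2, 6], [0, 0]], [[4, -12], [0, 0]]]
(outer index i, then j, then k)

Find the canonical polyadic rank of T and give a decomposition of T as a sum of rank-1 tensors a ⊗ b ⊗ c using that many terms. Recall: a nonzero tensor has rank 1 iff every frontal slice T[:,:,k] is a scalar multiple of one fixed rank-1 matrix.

rank(T) = 1

Lower bound: T ≠ 0 (e.g. T[0,0,0] = -2), so rank(T) ≥ 1.
Upper bound: if T = a ⊗ b ⊗ c then every fibre of T is a multiple of the corresponding factor, so read the factors off the fibres through the nonzero entry T[0,0,0] = -2.
The mode-1 fibre T[:,0,0] = [-2, 4] gives a = [1, -2] (primitive direction); the mode-2 fibre T[0,:,0] = [-2, 0] gives b = [1, 0]; then c[k] = T[0,0,k] / (a[0]·b[0]) = [-2, 6] / 1 = [-2, 6].
Expanding [1, -2] ⊗ [1, 0] ⊗ [-2, 6] reproduces all 8 entries of T, so T = [1, -2] ⊗ [1, 0] ⊗ [-2, 6] and rank(T) ≤ 1.
These bounds meet, so rank(T) = 1.
Check entry T[0,1,0] = 0: (1)·(0)·(-2) = 0.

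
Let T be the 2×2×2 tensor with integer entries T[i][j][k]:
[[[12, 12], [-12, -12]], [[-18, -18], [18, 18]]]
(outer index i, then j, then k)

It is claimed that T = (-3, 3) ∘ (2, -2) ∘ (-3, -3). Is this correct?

No

Reconstruct entry (0,0,0) from the claimed factors: Σₗ aₗ[0]bₗ[0]cₗ[0] = (-3)·(2)·(-3) = 18, but T[0,0,0] = 12. The claim is false.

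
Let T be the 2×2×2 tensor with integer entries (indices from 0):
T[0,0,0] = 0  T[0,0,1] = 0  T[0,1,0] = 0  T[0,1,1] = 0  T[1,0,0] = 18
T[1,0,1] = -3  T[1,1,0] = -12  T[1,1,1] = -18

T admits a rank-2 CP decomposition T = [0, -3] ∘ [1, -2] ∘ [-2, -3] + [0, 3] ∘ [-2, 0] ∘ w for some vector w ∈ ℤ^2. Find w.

w = [-2, 2]

Subtract the known terms from T to get the rank-1 residual R = [0, 3] ∘ [-2, 0] ∘ w, so R[i,j,k] = a[i]·b[j]·w[k]. Pick indices with nonzero a[1]·b[0] = (3)·(-2) = -6. Only the fibre through (1,0,·) is needed: R[1,0,:] = T[1,0,:] − Σₗ aₗ[1]bₗ[0]cₗ = [18, -3] − (-3)·(1)·[-2, -3] = [12, -12]. Then w[k] = R[1,0,k] / -6 for each k, giving w = [12, -12] / -6 = [-2, 2].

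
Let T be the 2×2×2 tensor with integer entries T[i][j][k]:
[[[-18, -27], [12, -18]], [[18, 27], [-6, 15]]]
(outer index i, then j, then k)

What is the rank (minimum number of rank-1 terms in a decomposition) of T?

Lower bound: in the mode-2 unfolding of T (rows indexed by j, columns by (i,k)) the 2×2 minor on rows j ∈ {0, 1}, columns (i,k) ∈ {(0,0), (0,1)} is det [[-18, -27], [12, -18]] = 648 ≠ 0, so that unfolding has rank ≥ 2 and hence rank(T) ≥ 2 (CP rank is at least every unfolding rank, though it can be larger).
Upper bound: with S_k = T[:,:,k], the two rank-1 terms a₁b₁ᵀ, a₂b₂ᵀ are the rank-1 members of the pencil x·S₀ + y·S₁.
det(x·S₀ + y·S₁) is −108·x² − 108·xy + 81·y² = (-27)·(2·x + 3·y)(2·x − y), vanishing at (x:y) = (3:-2) and (1:2).
M₁ = 3·S₀ − 2·S₁ = [[0, 72], [0, -48]] = 24·(3, -2)(0, 1)ᵀ and M₂ = S₀ + 2·S₁ = [[-72, -24], [72, 24]] = (-24)·(1, -1)(3, 1)ᵀ, so take a₁ = (3, -2), b₁ = (0, 1), a₂ = (1, -1), b₂ = (3, 1).
Each slice is an integer combination of E₁ = a₁b₁ᵀ and E₂ = a₂b₂ᵀ: S₀ = 6·E₁ − 6·E₂, S₁ = −3·E₁ − 9·E₂; reading off coefficients, c₁ = (6, -3) and c₂ = (-6, -9).
Hence T = (3, -2) ⊗ (0, 1) ⊗ (6, -3) + (1, -1) ⊗ (3, 1) ⊗ (-6, -9), so rank(T) ≤ 2.
These bounds meet, so rank(T) = 2.

2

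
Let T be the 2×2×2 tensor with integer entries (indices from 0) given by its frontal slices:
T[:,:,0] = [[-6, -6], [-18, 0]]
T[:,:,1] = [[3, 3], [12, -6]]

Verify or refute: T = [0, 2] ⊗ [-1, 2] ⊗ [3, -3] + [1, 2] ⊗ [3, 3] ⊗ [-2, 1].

Yes

Reconstruct entrywise from the claimed factors. For example, T[0,0,1] = 3 and Σₗ aₗ[0]bₗ[0]cₗ[1] = (0)·(-1)·(-3) + (1)·(3)·(1) = 3; checking all 8 entries, every one matches. The claim holds.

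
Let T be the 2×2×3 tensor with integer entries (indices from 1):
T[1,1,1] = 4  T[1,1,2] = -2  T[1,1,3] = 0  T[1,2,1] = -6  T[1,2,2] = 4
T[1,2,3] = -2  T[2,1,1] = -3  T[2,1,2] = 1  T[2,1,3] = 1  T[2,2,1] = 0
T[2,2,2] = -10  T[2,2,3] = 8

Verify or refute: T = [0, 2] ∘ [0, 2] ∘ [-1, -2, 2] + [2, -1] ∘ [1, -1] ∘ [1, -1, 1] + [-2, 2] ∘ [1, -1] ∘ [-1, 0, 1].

Reconstruct entry (1,2,1) from the claimed factors: Σₗ aₗ[1]bₗ[2]cₗ[1] = (0)·(2)·(-1) + (2)·(-1)·(1) + (-2)·(-1)·(-1) = -4, but T[1,2,1] = -6. The claim is false.

No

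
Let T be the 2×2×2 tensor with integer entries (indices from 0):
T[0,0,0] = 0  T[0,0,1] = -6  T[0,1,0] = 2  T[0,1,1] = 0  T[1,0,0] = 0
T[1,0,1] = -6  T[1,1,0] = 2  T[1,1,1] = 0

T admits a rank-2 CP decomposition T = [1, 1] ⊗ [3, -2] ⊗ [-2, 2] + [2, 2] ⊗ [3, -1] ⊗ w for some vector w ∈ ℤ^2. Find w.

w = [1, -2]

Subtract the known terms from T to get the rank-1 residual R = [2, 2] ⊗ [3, -1] ⊗ w, so R[i,j,k] = a[i]·b[j]·w[k]. Pick indices with nonzero a[0]·b[0] = (2)·(3) = 6. Only the fibre through (0,0,·) is needed: R[0,0,:] = T[0,0,:] − Σₗ aₗ[0]bₗ[0]cₗ = [0, -6] − (1)·(3)·[-2, 2] = [6, -12]. Then w[k] = R[0,0,k] / 6 for each k, giving w = [6, -12] / 6 = [1, -2].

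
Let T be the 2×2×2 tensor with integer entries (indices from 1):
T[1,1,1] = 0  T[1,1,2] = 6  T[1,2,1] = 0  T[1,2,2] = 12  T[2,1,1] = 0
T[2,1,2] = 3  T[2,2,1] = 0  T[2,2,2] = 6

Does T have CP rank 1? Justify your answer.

If T = a ⊗ b ⊗ c then every fibre of T is a multiple of the corresponding factor, so read the factors off the fibres through the nonzero entry T[1,1,2] = 6.
The mode-1 fibre T[:,1,2] = [6, 3] gives a = [2, 1] (primitive direction); the mode-2 fibre T[1,:,2] = [6, 12] gives b = [1, 2]; then c[k] = T[1,1,k] / (a[1]·b[1]) = [0, 6] / 2 = [0, 3].
Expanding [2, 1] ⊗ [1, 2] ⊗ [0, 3] reproduces all 8 entries of T, so T = [2, 1] ⊗ [1, 2] ⊗ [0, 3] and rank(T) ≤ 1.
Equivalently every frontal slice T[:,:,k] is c[k] times the rank-1 matrix [2, 1] ⊗ [1, 2]. So T has rank 1 (it is nonzero).

Yes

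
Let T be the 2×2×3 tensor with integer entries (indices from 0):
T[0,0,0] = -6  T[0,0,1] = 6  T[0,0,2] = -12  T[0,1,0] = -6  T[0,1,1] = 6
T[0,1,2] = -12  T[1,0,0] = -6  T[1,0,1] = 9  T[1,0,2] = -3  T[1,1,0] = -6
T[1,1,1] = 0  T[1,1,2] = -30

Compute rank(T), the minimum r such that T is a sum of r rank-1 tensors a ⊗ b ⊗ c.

Lower bound: the mode-3 unfolding of T (rows indexed by k, columns by (i,j) = (0,0), (0,1), (1,0), (1,1)) is [[-6, -6, -6, -6], [6, 6, 9, 0], [-12, -12, -3, -30]].
There the 2×2 minor on rows k ∈ {0, 1}, columns (i,j) ∈ {(0,0), (1,0)} is det [[-6, -6], [6, 9]] = -18 ≠ 0, so this unfolding has rank ≥ 2; CP rank is at least every unfolding rank, so rank(T) ≥ 2. (Unfolding ranks only ever bound the CP rank from below — rank(T) can be strictly larger than all of them — so the matching upper bound has to come from an explicit 2-term decomposition.)
Upper bound — finding two terms. Write S_k = T[:,:,k] for the frontal slices: S₀ = [[-6, -6], [-6, -6]], S₁ = [[6, 6], [9, 0]], S₂ = [[-12, -12], [-3, -30]].
If T = a₁ ⊗ b₁ ⊗ c₁ + a₂ ⊗ b₂ ⊗ c₂ then each S_k = c₁[k]·a₁b₁ᵀ + c₂[k]·a₂b₂ᵀ. S₀ and S₁ are linearly independent, so a₁b₁ᵀ and a₂b₂ᵀ must span the same plane of matrices: they are the rank-1 matrices of the form x·S₀ + y·S₁.
det(x·S₀ + y·S₁) is 54·xy − 54·y² = 54·(x − y)(y), vanishing at (x:y) = (1:1) and (1:0).
M₁ = S₀ + S₁ = [[0, 0], [3, -6]] = 3·(0, 1)(1, -2)ᵀ and M₂ = S₀ = [[-6, -6], [-6, -6]] = (-6)·(1, 1)(1, 1)ᵀ, so take a₁ = (0, 1), b₁ = (1, -2), a₂ = (1, 1), b₂ = (1, 1).
Each slice is an integer combination of E₁ = a₁b₁ᵀ and E₂ = a₂b₂ᵀ: S₀ = −6·E₂, S₁ = 3·E₁ + 6·E₂, S₂ = 9·E₁ − 12·E₂; reading off coefficients, c₁ = (0, 3, 9) and c₂ = (-6, 6, -12).
Hence T = (0, 1) ⊗ (1, -2) ⊗ (0, 3, 9) + (1, 1) ⊗ (1, 1) ⊗ (-6, 6, -12), so rank(T) ≤ 2.
These bounds meet, so rank(T) = 2.

2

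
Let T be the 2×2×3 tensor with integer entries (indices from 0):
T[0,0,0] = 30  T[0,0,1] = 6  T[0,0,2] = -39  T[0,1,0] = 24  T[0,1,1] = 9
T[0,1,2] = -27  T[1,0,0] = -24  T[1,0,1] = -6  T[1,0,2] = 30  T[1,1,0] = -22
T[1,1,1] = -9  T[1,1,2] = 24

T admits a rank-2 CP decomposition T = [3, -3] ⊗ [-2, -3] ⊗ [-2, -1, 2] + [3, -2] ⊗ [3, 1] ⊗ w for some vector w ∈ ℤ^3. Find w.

Subtract the known terms from T to get the rank-1 residual R = [3, -2] ⊗ [3, 1] ⊗ w, so R[i,j,k] = a[i]·b[j]·w[k]. Pick indices with nonzero a[0]·b[0] = (3)·(3) = 9. Only the fibre through (0,0,·) is needed: R[0,0,:] = T[0,0,:] − Σₗ aₗ[0]bₗ[0]cₗ = [30, 6, -39] − (3)·(-2)·[-2, -1, 2] = [18, 0, -27]. Then w[k] = R[0,0,k] / 9 for each k, giving w = [18, 0, -27] / 9 = [2, 0, -3].

w = [2, 0, -3]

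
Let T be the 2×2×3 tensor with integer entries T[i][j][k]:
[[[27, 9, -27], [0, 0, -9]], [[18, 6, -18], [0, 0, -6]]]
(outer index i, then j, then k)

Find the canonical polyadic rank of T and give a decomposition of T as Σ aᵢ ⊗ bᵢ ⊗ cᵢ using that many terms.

rank(T) = 2

Lower bound: the mode-3 unfolding of T (rows indexed by k, columns by (i,j) = (0,0), (0,1), (1,0), (1,1)) is [[27, 0, 18, 0], [9, 0, 6, 0], [-27, -9, -18, -6]].
There the 2×2 minor on rows k ∈ {0, 2}, columns (i,j) ∈ {(0,0), (0,1)} is det [[27, 0], [-27, -9]] = -243 ≠ 0, so this unfolding has rank ≥ 2; CP rank is at least every unfolding rank, so rank(T) ≥ 2. (This is only a lower bound: in general the CP rank may exceed every unfolding rank, so we still need to exhibit 2 rank-1 terms summing to T.)
Upper bound — finding two terms. Every mode-1 slice of T is a multiple of one matrix: T[i,:,:] = a[i]·M with a = (3, 2) and M = [[9, 3, -9], [0, 0, -3]] (rows indexed by j, columns by k). So it suffices to write M as a sum of two rank-1 matrices.
Splitting M by its rows (j = 0, 1), M = (1, 0)(9, 3, -9)ᵀ + (0, 1)(0, 0, -3)ᵀ.
Hence T = (3, 2) ⊗ (1, 0) ⊗ (9, 3, -9) + (3, 2) ⊗ (0, 1) ⊗ (0, 0, -3), so rank(T) ≤ 2.
These bounds meet, so rank(T) = 2.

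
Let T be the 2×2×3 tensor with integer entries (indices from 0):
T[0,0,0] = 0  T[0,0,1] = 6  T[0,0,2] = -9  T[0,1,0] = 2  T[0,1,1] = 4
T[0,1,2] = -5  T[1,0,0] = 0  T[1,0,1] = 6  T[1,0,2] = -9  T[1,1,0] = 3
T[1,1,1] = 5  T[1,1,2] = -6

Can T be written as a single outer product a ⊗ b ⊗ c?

The mode-1 unfolding of T (rows indexed by i, columns by (j,k) = (0,0), (0,1), (0,2), (1,0), (1,1), (1,2)) is [[0, 6, -9, 2, 4, -5], [0, 6, -9, 3, 5, -6]].
There the 2×2 minor on rows i ∈ {0, 1}, columns (j,k) ∈ {(0,1), (1,0)} is det [[6, 2], [6, 3]] = 6 ≠ 0, so this unfolding has rank ≥ 2; CP rank is at least every unfolding rank, so rank(T) ≥ 2.
In particular rank(T) ≥ 2 > 1, so T is not rank-1.

No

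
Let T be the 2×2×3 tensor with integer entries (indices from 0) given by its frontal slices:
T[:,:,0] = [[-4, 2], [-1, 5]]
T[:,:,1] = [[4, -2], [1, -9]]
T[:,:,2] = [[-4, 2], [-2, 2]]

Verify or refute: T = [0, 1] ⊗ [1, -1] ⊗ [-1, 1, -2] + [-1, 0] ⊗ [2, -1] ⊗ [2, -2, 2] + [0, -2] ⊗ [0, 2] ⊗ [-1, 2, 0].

Yes

Reconstruct entrywise from the claimed factors. For example, T[0,0,0] = -4 and Σₗ aₗ[0]bₗ[0]cₗ[0] = (0)·(1)·(-1) + (-1)·(2)·(2) + (0)·(0)·(-1) = -4; checking all 12 entries, every one matches. The claim holds.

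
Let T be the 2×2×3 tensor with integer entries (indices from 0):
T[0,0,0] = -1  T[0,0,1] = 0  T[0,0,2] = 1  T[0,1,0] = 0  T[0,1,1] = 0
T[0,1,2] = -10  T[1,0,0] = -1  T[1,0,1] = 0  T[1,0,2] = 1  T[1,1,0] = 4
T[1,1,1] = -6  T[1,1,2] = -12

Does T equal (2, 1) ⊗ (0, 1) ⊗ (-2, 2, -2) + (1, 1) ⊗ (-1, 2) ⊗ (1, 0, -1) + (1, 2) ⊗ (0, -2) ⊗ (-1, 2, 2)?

Reconstruct entrywise from the claimed factors. For example, T[1,0,2] = 1 and Σₗ aₗ[1]bₗ[0]cₗ[2] = (1)·(0)·(-2) + (1)·(-1)·(-1) + (2)·(0)·(2) = 1; checking all 12 entries, every one matches. The claim holds.

Yes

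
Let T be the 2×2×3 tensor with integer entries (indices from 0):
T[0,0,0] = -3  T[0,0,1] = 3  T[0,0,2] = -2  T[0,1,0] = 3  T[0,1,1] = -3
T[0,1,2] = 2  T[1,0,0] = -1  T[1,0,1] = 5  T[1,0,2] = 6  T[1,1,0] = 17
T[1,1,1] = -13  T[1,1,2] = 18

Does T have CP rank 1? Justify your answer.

No

The mode-1 unfolding of T (rows indexed by i, columns by (j,k) = (0,0), (0,1), (0,2), (1,0), (1,1), (1,2)) is [[-3, 3, -2, 3, -3, 2], [-1, 5, 6, 17, -13, 18]].
There the 2×2 minor on rows i ∈ {0, 1}, columns (j,k) ∈ {(0,0), (0,1)} is det [[-3, 3], [-1, 5]] = -12 ≠ 0, so this unfolding has rank ≥ 2; CP rank is at least every unfolding rank, so rank(T) ≥ 2.
In particular rank(T) ≥ 2 > 1, so T is not rank-1.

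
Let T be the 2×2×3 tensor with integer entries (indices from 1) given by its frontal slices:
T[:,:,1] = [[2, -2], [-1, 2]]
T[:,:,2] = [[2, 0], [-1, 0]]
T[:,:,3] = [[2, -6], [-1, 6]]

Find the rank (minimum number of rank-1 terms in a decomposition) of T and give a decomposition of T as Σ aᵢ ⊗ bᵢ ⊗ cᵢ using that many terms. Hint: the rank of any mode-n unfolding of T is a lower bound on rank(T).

Lower bound: the mode-2 unfolding of T (rows indexed by j, columns by (i,k) = (1,1), (1,2), (1,3), (2,1), (2,2), (2,3)) is [[2, 2, 2, -1, -1, -1], [-2, 0, -6, 2, 0, 6]].
There the 2×2 minor on rows j ∈ {1, 2}, columns (i,k) ∈ {(1,1), (1,2)} is det [[2, 2], [-2, 0]] = 4 ≠ 0, so this unfolding has rank ≥ 2; CP rank is at least every unfolding rank, so rank(T) ≥ 2. (This is only a lower bound: in general the CP rank may exceed every unfolding rank, so we still need to exhibit 2 rank-1 terms summing to T.)
Upper bound — finding two terms. Write S_k = T[:,:,k] for the frontal slices: S₁ = [[2, -2], [-1, 2]], S₂ = [[2, 0], [-1, 0]], S₃ = [[2, -6], [-1, 6]].
If T = a₁ ⊗ b₁ ⊗ c₁ + a₂ ⊗ b₂ ⊗ c₂ then each S_k = c₁[k]·a₁b₁ᵀ + c₂[k]·a₂b₂ᵀ. S₁ and S₂ are linearly independent, so a₁b₁ᵀ and a₂b₂ᵀ must span the same plane of matrices: they are the rank-1 matrices of the form x·S₁ + y·S₂.
det(x·S₁ + y·S₂) is 2·x² + 2·xy = 2·(x + y)(x), vanishing at (x:y) = (1:-1) and (0:1).
M₁ = S₁ − S₂ = [[0, -2], [0, 2]] = (-2)·[1, -1][0, 1]ᵀ and M₂ = S₂ = [[2, 0], [-1, 0]] = [2, -1][1, 0]ᵀ, so take a₁ = [1, -1], b₁ = [0, 1], a₂ = [2, -1], b₂ = [1, 0].
Each slice is an integer combination of E₁ = a₁b₁ᵀ and E₂ = a₂b₂ᵀ: S₁ = −2·E₁ + E₂, S₂ = E₂, S₃ = −6·E₁ + E₂; reading off coefficients, c₁ = [-2, 0, -6] and c₂ = [1, 1, 1].
Hence T = [1, -1] ⊗ [0, 1] ⊗ [-2, 0, -6] + [2, -1] ⊗ [1, 0] ⊗ [1, 1, 1], so rank(T) ≤ 2.
These bounds meet, so rank(T) = 2.
Check entry T[2,1,2] = -1: (-1)·(0)·(0) + (-1)·(1)·(1) = -1.

rank(T) = 2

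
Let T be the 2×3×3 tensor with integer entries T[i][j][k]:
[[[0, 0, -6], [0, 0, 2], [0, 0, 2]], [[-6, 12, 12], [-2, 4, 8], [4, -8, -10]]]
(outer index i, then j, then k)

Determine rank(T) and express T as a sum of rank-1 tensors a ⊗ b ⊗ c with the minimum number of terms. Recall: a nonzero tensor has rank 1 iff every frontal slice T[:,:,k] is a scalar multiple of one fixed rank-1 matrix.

Lower bound: the mode-2 unfolding of T (rows indexed by j, columns by (i,k) = (0,0), (0,1), (0,2), (1,0), (1,1), (1,2)) is [[0, 0, -6, -6, 12, 12], [0, 0, 2, -2, 4, 8], [0, 0, 2, 4, -8, -10]].
There the 2×2 minor on rows j ∈ {0, 1}, columns (i,k) ∈ {(0,2), (1,0)} is det [[-6, -6], [2, -2]] = 24 ≠ 0, so this unfolding has rank ≥ 2; CP rank is at least every unfolding rank, so rank(T) ≥ 2. (Unfolding ranks only ever bound the CP rank from below — rank(T) can be strictly larger than all of them — so the matching upper bound has to come from an explicit 2-term decomposition.)
Upper bound — finding two terms. Write S_k = T[:,:,k] for the frontal slices: S₀ = [[0, 0, 0], [-6, -2, 4]], S₁ = [[0, 0, 0], [12, 4, -8]], S₂ = [[-6, 2, 2], [12, 8, -10]].
If T = a₁ ⊗ b₁ ⊗ c₁ + a₂ ⊗ b₂ ⊗ c₂ then each S_k = c₁[k]·a₁b₁ᵀ + c₂[k]·a₂b₂ᵀ. S₀ and S₂ are linearly independent, so a₁b₁ᵀ and a₂b₂ᵀ must span the same plane of matrices: they are the rank-1 matrices of the form x·S₀ + y·S₂.
The 2×2 minor of x·S₀ + y·S₂ on rows {0,1}, columns {0,1} is 24·xy − 72·y² = 24·(x − 3·y)(y), vanishing at (x:y) = (3:1) and (1:0).
M₁ = 3·S₀ + S₂ = [[-6, 2, 2], [-6, 2, 2]] = (-2)·[1, 1][3, -1, -1]ᵀ and M₂ = S₀ = [[0, 0, 0], [-6, -2, 4]] = (-2)·[0, 1][3, 1, -2]ᵀ, so take a₁ = [1, 1], b₁ = [3, -1, -1], a₂ = [0, 1], b₂ = [3, 1, -2].
Each slice is an integer combination of E₁ = a₁b₁ᵀ and E₂ = a₂b₂ᵀ: S₀ = −2·E₂, S₁ = 4·E₂, S₂ = −2·E₁ + 6·E₂; reading off coefficients, c₁ = [0, 0, -2] and c₂ = [-2, 4, 6].
Hence T = [1, 1] ⊗ [3, -1, -1] ⊗ [0, 0, -2] + [0, 1] ⊗ [3, 1, -2] ⊗ [-2, 4, 6], so rank(T) ≤ 2.
These bounds meet, so rank(T) = 2.
Check entry T[0,0,0] = 0: (1)·(3)·(0) + (0)·(3)·(-2) = 0.

rank(T) = 2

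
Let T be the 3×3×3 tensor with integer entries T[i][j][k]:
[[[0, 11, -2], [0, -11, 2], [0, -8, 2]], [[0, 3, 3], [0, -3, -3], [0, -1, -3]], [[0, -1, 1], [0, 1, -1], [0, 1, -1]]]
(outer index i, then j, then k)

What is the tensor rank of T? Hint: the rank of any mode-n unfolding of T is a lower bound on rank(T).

2

Lower bound: the mode-1 unfolding of T (rows indexed by i, columns by (j,k) = (0,0), (0,1), (0,2), (1,0), (1,1), (1,2), (2,0), (2,1), (2,2)) is [[0, 11, -2, 0, -11, 2, 0, -8, 2], [0, 3, 3, 0, -3, -3, 0, -1, -3], [0, -1, 1, 0, 1, -1, 0, 1, -1]].
There the 2×2 minor on rows i ∈ {0, 1}, columns (j,k) ∈ {(0,1), (0,2)} is det [[11, -2], [3, 3]] = 39 ≠ 0, so this unfolding has rank ≥ 2; CP rank is at least every unfolding rank, so rank(T) ≥ 2. (Flattening ranks never certify an upper bound on CP rank; for that we must actually write T with 2 rank-1 terms.)
Upper bound — finding two terms. Write S_k = T[:,:,k] for the frontal slices: S₀ = [[0, 0, 0], [0, 0, 0], [0, 0, 0]], S₁ = [[11, -11, -8], [3, -3, -1], [-1, 1, 1]], S₂ = [[-2, 2, 2], [3, -3, -3], [1, -1, -1]].
If T = a₁ ⊗ b₁ ⊗ c₁ + a₂ ⊗ b₂ ⊗ c₂ then each S_k = c₁[k]·a₁b₁ᵀ + c₂[k]·a₂b₂ᵀ. S₁ and S₂ are linearly independent, so a₁b₁ᵀ and a₂b₂ᵀ must span the same plane of matrices: they are the rank-1 matrices of the form x·S₁ + y·S₂.
The 2×2 minor of x·S₁ + y·S₂ on rows {0,1}, columns {0,2} is 13·x² − 13·xy = 13·(x − y)(x), vanishing at (x:y) = (1:1) and (0:1).
M₁ = S₁ + S₂ = [[9, -9, -6], [6, -6, -4], [0, 0, 0]] = [3, 2, 0][3, -3, -2]ᵀ and M₂ = S₂ = [[-2, 2, 2], [3, -3, -3], [1, -1, -1]] = −[2, -3, -1][1, -1, -1]ᵀ, so take a₁ = [3, 2, 0], b₁ = [3, -3, -2], a₂ = [2, -3, -1], b₂ = [1, -1, -1].
Each slice is an integer combination of E₁ = a₁b₁ᵀ and E₂ = a₂b₂ᵀ: S₀ = 0, S₁ = E₁ + E₂, S₂ = −E₂; reading off coefficients, c₁ = [0, 1, 0] and c₂ = [0, 1, -1].
Hence T = [3, 2, 0] ⊗ [3, -3, -2] ⊗ [0, 1, 0] + [2, -3, -1] ⊗ [1, -1, -1] ⊗ [0, 1, -1], so rank(T) ≤ 2.
These bounds meet, so rank(T) = 2.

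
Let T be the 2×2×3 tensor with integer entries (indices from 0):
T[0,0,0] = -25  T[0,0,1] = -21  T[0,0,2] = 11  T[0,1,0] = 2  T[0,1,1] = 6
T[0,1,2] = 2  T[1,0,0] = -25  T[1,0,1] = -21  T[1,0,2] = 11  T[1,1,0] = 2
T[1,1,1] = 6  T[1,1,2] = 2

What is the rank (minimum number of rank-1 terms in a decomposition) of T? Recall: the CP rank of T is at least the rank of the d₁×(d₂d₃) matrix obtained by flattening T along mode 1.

2

Lower bound: the mode-2 unfolding of T (rows indexed by j, columns by (i,k) = (0,0), (0,1), (0,2), (1,0), (1,1), (1,2)) is [[-25, -21, 11, -25, -21, 11], [2, 6, 2, 2, 6, 2]].
There the 2×2 minor on rows j ∈ {0, 1}, columns (i,k) ∈ {(0,0), (0,1)} is det [[-25, -21], [2, 6]] = -108 ≠ 0, so this unfolding has rank ≥ 2; CP rank is at least every unfolding rank, so rank(T) ≥ 2. (This is only a lower bound: in general the CP rank may exceed every unfolding rank, so we still need to exhibit 2 rank-1 terms summing to T.)
Upper bound — finding two terms. Every mode-1 slice of T is a multiple of one matrix: T[i,:,:] = a[i]·M with a = (1, 1) and M = [[-25, -21, 11], [2, 6, 2]] (rows indexed by j, columns by k). So it suffices to write M as a sum of two rank-1 matrices.
Splitting M by its rows (j = 0, 1), M = (1, 0)(-25, -21, 11)ᵀ + (0, 1)(2, 6, 2)ᵀ.
Hence T = (1, 1) ⊗ (1, 0) ⊗ (-25, -21, 11) + (1, 1) ⊗ (0, 1) ⊗ (2, 6, 2), so rank(T) ≤ 2.
These bounds meet, so rank(T) = 2.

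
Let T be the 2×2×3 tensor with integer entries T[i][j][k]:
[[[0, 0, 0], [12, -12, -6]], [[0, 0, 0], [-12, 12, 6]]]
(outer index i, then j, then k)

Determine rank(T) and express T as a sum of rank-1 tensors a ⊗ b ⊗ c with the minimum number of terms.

Lower bound: T ≠ 0 (e.g. T[0,1,0] = 12), so rank(T) ≥ 1.
Upper bound: if T = a ⊗ b ⊗ c then every fibre of T is a multiple of the corresponding factor, so read the factors off the fibres through the nonzero entry T[0,1,0] = 12.
The mode-1 fibre T[:,1,0] = [12, -12] gives a = [1, -1] (primitive direction); the mode-2 fibre T[0,:,0] = [0, 12] gives b = [0, 1]; then c[k] = T[0,1,k] / (a[0]·b[1]) = [12, -12, -6] / 1 = [12, -12, -6].
Expanding [1, -1] ⊗ [0, 1] ⊗ [12, -12, -6] reproduces all 12 entries of T, so T = [1, -1] ⊗ [0, 1] ⊗ [12, -12, -6] and rank(T) ≤ 1.
These bounds meet, so rank(T) = 1.

rank(T) = 1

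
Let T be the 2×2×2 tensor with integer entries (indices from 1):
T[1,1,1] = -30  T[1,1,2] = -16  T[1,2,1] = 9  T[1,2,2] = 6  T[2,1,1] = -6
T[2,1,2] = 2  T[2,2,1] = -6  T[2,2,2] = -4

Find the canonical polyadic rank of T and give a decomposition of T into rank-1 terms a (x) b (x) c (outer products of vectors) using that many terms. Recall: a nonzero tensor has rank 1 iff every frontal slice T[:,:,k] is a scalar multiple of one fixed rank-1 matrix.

rank(T) = 2

Lower bound: the mode-1 unfolding of T (rows indexed by i, columns by (j,k) = (1,1), (1,2), (2,1), (2,2)) is [[-30, -16, 9, 6], [-6, 2, -6, -4]].
There the 2×2 minor on rows i ∈ {1, 2}, columns (j,k) ∈ {(1,1), (1,2)} is det [[-30, -16], [-6, 2]] = -156 ≠ 0, so this unfolding has rank ≥ 2; CP rank is at least every unfolding rank, so rank(T) ≥ 2. (This is only a lower bound: in general the CP rank may exceed every unfolding rank, so we still need to exhibit 2 rank-1 terms summing to T.)
Upper bound — finding two terms. Write S_k = T[:,:,k] for the frontal slices: S₁ = [[-30, 9], [-6, -6]], S₂ = [[-16, 6], [2, -4]].
If T = a₁ (x) b₁ (x) c₁ + a₂ (x) b₂ (x) c₂ then each S_k = c₁[k]·a₁b₁ᵀ + c₂[k]·a₂b₂ᵀ. S₁ and S₂ are linearly independent, so a₁b₁ᵀ and a₂b₂ᵀ must span the same plane of matrices: they are the rank-1 matrices of the form x·S₁ + y·S₂.
det(x·S₁ + y·S₂) is 234·x² + 234·xy + 52·y² = 26·(3·x + 2·y)(3·x + y), vanishing at (x:y) = (2:-3) and (1:-3).
M₁ = 2·S₁ − 3·S₂ = [[-12, 0], [-18, 0]] = (-6)·[2, 3][1, 0]ᵀ and M₂ = S₁ − 3·S₂ = [[18, -9], [-12, 6]] = 3·[3, -2][2, -1]ᵀ, so take a₁ = [2, 3], b₁ = [1, 0], a₂ = [3, -2], b₂ = [2, -1].
Each slice is an integer combination of E₁ = a₁b₁ᵀ and E₂ = a₂b₂ᵀ: S₁ = −6·E₁ − 3·E₂, S₂ = −2·E₁ − 2·E₂; reading off coefficients, c₁ = [-6, -2] and c₂ = [-3, -2].
Hence T = [2, 3] (x) [1, 0] (x) [-6, -2] + [3, -2] (x) [2, -1] (x) [-3, -2], so rank(T) ≤ 2.
These bounds meet, so rank(T) = 2.
Check entry T[2,2,1] = -6: (3)·(0)·(-6) + (-2)·(-1)·(-3) = -6.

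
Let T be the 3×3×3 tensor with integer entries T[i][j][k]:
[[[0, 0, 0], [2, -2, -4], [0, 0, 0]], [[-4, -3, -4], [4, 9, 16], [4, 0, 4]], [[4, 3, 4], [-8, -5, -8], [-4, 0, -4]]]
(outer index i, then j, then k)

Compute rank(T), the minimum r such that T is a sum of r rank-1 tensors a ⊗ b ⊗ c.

3

Lower bound: the mode-2 unfolding of T (rows indexed by j, columns by (i,k) = (0,0), (0,1), (0,2), (1,0), (1,1), (1,2), (2,0), (2,1), (2,2)) is [[0, 0, 0, -4, -3, -4, 4, 3, 4], [2, -2, -4, 4, 9, 16, -8, -5, -8], [0, 0, 0, 4, 0, 4, -4, 0, -4]].
There the 3×3 minor on rows j ∈ {0, 1, 2}, columns (i,k) ∈ {(0,0), (1,0), (1,1)} is det [[0, -4, -3], [2, 4, 9], [0, 4, 0]] = -24 ≠ 0, so this unfolding has rank ≥ 3; CP rank is at least every unfolding rank, so rank(T) ≥ 3. (Flattening ranks never certify an upper bound on CP rank; for that we must actually write T with 3 rank-1 terms.)
Upper bound: T is a sum of 3 rank-1 terms, T = (0, 1, -1) ⊗ (1, -2, -1) ⊗ (-4, -2, -4) + (0, 1, -1) ⊗ (1, -1, 2) ⊗ (0, -1, 0) + (1, -2, 0) ⊗ (0, 1, 0) ⊗ (2, -2, -4) (written with every a and b primitive with positive leading entry and the scale carried by c; CP decompositions are not unique, and this one is verified by expanding entrywise), so rank(T) ≤ 3.
These bounds meet, so rank(T) = 3.
Check entry T[0,0,0] = 0: (0)·(1)·(-4) + (0)·(1)·(0) + (1)·(0)·(2) = 0.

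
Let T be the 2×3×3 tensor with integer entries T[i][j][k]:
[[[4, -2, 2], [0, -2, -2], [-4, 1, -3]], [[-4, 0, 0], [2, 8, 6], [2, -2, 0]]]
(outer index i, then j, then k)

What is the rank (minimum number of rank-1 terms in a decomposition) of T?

3

Lower bound: the mode-2 unfolding of T (rows indexed by j, columns by (i,k) = (0,0), (0,1), (0,2), (1,0), (1,1), (1,2)) is [[4, -2, 2, -4, 0, 0], [0, -2, -2, 2, 8, 6], [-4, 1, -3, 2, -2, 0]].
There the 3×3 minor on rows j ∈ {0, 1, 2}, columns (i,k) ∈ {(0,0), (0,1), (1,0)} is det [[4, -2, -4], [0, -2, 2], [-4, 1, 2]] = 24 ≠ 0, so this unfolding has rank ≥ 3; CP rank is at least every unfolding rank, so rank(T) ≥ 3. (Unfolding ranks only ever bound the CP rank from below — rank(T) can be strictly larger than all of them — so the matching upper bound has to come from an explicit 3-term decomposition.)
Upper bound: T is a sum of 3 rank-1 terms, T = [0, 1] ⊗ [1, -1, 0] ⊗ [-2, -4, -2] + [1, -2] ⊗ [2, 2, -1] ⊗ [0, -1, -1] + [2, -1] ⊗ [1, 0, -1] ⊗ [2, 0, 2] (written with every a and b primitive with positive leading entry and the scale carried by c; CP decompositions are not unique, and this one is verified by expanding entrywise), so rank(T) ≤ 3.
These bounds meet, so rank(T) = 3.
Check entry T[0,0,2] = 2: (0)·(1)·(-2) + (1)·(2)·(-1) + (2)·(1)·(2) = 2.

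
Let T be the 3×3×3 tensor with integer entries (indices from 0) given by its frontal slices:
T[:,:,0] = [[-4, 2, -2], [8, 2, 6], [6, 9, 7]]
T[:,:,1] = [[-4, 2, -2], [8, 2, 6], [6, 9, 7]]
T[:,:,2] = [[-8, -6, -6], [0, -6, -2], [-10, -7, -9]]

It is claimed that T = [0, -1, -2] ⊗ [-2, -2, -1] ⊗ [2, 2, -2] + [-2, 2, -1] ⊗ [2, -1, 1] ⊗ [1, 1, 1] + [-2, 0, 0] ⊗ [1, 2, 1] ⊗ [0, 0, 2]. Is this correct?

Reconstruct entry (1,2,0) from the claimed factors: Σₗ aₗ[1]bₗ[2]cₗ[0] = (-1)·(-1)·(2) + (2)·(1)·(1) + (0)·(1)·(0) = 4, but T[1,2,0] = 6. The claim is false.

No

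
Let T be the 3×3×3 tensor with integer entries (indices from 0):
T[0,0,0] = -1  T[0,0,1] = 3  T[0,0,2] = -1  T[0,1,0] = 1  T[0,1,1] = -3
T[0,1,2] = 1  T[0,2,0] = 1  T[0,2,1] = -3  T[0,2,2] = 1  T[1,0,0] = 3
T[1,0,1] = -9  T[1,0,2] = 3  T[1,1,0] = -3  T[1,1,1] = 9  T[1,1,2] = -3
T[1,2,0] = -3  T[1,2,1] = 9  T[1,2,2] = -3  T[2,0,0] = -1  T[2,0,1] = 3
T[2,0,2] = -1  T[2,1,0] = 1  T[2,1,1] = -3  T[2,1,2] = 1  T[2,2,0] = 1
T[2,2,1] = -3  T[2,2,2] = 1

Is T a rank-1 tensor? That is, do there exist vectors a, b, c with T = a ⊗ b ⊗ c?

Yes

If T = a ⊗ b ⊗ c then every fibre of T is a multiple of the corresponding factor, so read the factors off the fibres through the nonzero entry T[0,0,0] = -1.
The mode-1 fibre T[:,0,0] = [-1, 3, -1] gives a = (1, -3, 1) (primitive direction); the mode-2 fibre T[0,:,0] = [-1, 1, 1] gives b = (1, -1, -1); then c[k] = T[0,0,k] / (a[0]·b[0]) = [-1, 3, -1] / 1 = (-1, 3, -1).
Expanding (1, -3, 1) ⊗ (1, -1, -1) ⊗ (-1, 3, -1) reproduces all 27 entries of T, so T = (1, -3, 1) ⊗ (1, -1, -1) ⊗ (-1, 3, -1) and rank(T) ≤ 1.
Equivalently every frontal slice T[:,:,k] is c[k] times the rank-1 matrix (1, -3, 1) ⊗ (1, -1, -1). So T has rank 1 (it is nonzero).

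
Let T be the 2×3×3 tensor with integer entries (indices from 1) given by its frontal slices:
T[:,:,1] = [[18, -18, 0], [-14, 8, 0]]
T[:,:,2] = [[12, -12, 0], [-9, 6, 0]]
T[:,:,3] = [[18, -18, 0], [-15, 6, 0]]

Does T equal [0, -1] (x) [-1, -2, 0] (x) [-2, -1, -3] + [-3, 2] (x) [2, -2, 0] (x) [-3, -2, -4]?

Reconstruct entry (1,1,3) from the claimed factors: Σₗ aₗ[1]bₗ[1]cₗ[3] = (0)·(-1)·(-3) + (-3)·(2)·(-4) = 24, but T[1,1,3] = 18. The claim is false.

No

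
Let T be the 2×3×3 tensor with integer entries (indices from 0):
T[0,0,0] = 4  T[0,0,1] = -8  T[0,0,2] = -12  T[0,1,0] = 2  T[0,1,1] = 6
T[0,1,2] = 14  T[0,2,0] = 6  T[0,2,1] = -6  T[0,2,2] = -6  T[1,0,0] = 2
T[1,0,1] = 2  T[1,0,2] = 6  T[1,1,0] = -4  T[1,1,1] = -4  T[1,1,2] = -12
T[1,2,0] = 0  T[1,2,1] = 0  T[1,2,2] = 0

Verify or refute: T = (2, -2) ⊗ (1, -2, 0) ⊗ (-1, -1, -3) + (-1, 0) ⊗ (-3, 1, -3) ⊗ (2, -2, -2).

Reconstruct entrywise from the claimed factors. For example, T[1,2,1] = 0 and Σₗ aₗ[1]bₗ[2]cₗ[1] = (-2)·(0)·(-1) + (0)·(-3)·(-2) = 0; checking all 18 entries, every one matches. The claim holds.

Yes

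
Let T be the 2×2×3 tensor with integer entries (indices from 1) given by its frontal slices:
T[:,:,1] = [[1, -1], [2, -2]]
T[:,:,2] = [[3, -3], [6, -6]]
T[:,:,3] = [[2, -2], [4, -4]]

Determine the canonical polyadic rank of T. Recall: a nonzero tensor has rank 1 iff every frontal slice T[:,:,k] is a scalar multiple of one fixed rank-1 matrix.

Lower bound: T ≠ 0 (e.g. T[1,1,1] = 1), so rank(T) ≥ 1.
Upper bound: if T = a ⊗ b ⊗ c then every fibre of T is a multiple of the corresponding factor, so read the factors off the fibres through the nonzero entry T[1,1,1] = 1.
The mode-1 fibre T[:,1,1] = [1, 2] gives a = [1, 2] (primitive direction); the mode-2 fibre T[1,:,1] = [1, -1] gives b = [1, -1]; then c[k] = T[1,1,k] / (a[1]·b[1]) = [1, 3, 2] / 1 = [1, 3, 2].
Expanding [1, 2] ⊗ [1, -1] ⊗ [1, 3, 2] reproduces all 12 entries of T, so T = [1, 2] ⊗ [1, -1] ⊗ [1, 3, 2] and rank(T) ≤ 1.
These bounds meet, so rank(T) = 1.

1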